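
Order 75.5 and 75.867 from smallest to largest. 75.5, 75.867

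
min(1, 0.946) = 0.946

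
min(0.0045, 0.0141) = 0.0045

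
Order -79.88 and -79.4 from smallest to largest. -79.88, -79.4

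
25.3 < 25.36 True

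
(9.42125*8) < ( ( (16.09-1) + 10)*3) False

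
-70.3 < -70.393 False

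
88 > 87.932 True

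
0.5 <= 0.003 False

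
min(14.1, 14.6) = 14.1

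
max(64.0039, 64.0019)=64.0039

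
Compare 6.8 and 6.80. They are equal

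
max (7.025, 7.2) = 7.2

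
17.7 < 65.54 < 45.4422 False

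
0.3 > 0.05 True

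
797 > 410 True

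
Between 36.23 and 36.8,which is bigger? 36.8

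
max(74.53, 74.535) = 74.535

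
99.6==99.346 False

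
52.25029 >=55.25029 False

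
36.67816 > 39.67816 False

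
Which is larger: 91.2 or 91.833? 91.833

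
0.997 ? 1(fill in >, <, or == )<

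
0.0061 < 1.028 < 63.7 True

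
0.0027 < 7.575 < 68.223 True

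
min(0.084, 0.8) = 0.084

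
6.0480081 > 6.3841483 False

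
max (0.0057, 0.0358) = 0.0358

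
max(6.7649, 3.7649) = 6.7649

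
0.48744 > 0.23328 True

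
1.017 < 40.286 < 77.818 True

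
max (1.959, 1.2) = 1.959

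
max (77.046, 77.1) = 77.1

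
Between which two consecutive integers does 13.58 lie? 13 and 14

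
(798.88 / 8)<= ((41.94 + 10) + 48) True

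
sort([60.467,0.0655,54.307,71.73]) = [0.0655,54.307,60.467,71.73]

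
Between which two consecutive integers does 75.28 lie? 75 and 76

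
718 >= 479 True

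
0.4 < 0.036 False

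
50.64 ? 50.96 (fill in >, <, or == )<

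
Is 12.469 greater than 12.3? Yes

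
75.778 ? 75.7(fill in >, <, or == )>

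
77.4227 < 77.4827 True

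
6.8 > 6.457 True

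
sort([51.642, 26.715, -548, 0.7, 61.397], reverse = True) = [61.397, 51.642, 26.715, 0.7, -548]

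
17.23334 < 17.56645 True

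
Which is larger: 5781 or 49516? 49516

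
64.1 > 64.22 False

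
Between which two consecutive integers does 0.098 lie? 0 and 1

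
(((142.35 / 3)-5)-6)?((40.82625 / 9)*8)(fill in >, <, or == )>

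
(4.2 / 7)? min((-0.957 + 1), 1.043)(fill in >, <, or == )>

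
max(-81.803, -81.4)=-81.4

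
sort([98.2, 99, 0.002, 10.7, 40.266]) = [0.002, 10.7, 40.266, 98.2, 99]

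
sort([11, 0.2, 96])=[0.2, 11, 96]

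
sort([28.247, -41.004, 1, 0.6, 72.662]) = [-41.004, 0.6, 1, 28.247, 72.662]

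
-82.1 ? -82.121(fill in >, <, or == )>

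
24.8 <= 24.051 False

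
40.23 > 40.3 False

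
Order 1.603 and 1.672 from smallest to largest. 1.603, 1.672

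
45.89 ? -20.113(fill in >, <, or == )>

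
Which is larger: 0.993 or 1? 1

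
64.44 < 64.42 False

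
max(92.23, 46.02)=92.23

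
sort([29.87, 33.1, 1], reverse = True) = [33.1, 29.87, 1]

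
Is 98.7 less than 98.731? Yes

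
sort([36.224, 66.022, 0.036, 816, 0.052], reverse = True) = [816, 66.022, 36.224, 0.052, 0.036]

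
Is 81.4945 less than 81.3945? No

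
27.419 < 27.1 False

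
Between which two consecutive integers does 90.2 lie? 90 and 91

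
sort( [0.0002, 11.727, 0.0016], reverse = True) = [11.727, 0.0016, 0.0002]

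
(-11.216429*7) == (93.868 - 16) False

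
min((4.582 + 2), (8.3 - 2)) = 6.3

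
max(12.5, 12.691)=12.691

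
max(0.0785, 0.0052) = 0.0785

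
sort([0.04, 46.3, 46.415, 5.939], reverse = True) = [46.415, 46.3, 5.939, 0.04]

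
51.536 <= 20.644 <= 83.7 False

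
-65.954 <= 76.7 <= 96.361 True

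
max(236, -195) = 236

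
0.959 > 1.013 False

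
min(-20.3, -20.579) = -20.579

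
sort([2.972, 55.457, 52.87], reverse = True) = [55.457, 52.87, 2.972]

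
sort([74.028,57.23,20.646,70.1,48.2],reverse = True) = [74.028,70.1,57.23,48.2,20.646]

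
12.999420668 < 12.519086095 False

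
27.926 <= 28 True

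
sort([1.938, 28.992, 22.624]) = [1.938, 22.624, 28.992]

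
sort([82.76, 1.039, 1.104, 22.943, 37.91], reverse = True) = [82.76, 37.91, 22.943, 1.104, 1.039]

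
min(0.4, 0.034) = 0.034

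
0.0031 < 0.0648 True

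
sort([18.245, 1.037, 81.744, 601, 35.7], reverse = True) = [601, 81.744, 35.7, 18.245, 1.037]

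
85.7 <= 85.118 False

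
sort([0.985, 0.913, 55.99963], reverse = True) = [55.99963, 0.985, 0.913]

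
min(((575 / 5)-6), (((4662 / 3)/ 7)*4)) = 109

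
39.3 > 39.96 False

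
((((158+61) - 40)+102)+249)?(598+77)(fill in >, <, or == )<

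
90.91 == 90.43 False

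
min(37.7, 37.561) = 37.561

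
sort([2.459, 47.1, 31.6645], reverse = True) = [47.1, 31.6645, 2.459]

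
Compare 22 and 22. They are equal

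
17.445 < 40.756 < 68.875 True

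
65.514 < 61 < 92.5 False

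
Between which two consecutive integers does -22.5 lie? -23 and -22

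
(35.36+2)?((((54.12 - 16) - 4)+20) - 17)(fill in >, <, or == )>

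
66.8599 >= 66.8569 True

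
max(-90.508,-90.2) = -90.2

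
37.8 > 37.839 False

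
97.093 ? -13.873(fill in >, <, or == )>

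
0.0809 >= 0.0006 True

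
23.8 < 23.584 False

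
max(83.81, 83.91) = 83.91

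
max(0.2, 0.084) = 0.2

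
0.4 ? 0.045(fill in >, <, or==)>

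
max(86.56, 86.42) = 86.56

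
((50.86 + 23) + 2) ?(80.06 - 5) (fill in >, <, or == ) >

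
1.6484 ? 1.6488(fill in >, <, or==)<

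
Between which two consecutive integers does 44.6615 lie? 44 and 45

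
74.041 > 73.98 True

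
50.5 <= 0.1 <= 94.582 False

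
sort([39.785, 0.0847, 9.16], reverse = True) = [39.785, 9.16, 0.0847]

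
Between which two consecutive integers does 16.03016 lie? 16 and 17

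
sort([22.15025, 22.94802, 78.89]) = [22.15025, 22.94802, 78.89]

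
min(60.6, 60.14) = 60.14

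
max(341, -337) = 341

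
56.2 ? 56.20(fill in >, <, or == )==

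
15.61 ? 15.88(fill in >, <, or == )<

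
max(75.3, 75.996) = 75.996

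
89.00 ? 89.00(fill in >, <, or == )==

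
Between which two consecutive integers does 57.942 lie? 57 and 58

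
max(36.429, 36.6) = 36.6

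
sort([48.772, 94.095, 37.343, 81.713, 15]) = [15, 37.343, 48.772, 81.713, 94.095]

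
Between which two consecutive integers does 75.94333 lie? 75 and 76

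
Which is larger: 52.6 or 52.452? 52.6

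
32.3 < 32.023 False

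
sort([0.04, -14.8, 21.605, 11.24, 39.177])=[-14.8, 0.04, 11.24, 21.605, 39.177]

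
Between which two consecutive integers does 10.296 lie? 10 and 11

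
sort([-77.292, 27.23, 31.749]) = [-77.292, 27.23, 31.749]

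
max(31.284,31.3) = 31.3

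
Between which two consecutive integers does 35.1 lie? 35 and 36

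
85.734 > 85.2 True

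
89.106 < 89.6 True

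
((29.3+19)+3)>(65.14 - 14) True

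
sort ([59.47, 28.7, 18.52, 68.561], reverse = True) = [68.561, 59.47, 28.7, 18.52]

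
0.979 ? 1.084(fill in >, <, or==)<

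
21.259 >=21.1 True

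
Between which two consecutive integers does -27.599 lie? -28 and -27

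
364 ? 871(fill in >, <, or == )<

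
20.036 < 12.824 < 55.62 False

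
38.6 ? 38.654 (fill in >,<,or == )<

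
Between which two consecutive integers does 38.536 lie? 38 and 39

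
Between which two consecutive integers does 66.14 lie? 66 and 67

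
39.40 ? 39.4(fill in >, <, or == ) ==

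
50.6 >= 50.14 True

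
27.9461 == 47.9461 False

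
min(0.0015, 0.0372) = 0.0015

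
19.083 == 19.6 False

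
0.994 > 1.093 False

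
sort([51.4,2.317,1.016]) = [1.016,2.317,51.4]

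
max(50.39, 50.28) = 50.39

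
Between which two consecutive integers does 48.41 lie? 48 and 49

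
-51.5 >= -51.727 True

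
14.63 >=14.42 True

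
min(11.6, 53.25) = 11.6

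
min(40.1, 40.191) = 40.1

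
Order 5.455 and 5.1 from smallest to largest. 5.1, 5.455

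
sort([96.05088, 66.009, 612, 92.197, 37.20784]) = [37.20784, 66.009, 92.197, 96.05088, 612]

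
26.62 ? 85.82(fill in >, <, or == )<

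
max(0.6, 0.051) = 0.6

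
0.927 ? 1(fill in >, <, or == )<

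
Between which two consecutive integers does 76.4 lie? 76 and 77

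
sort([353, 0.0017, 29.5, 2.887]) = [0.0017, 2.887, 29.5, 353]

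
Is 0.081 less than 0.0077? No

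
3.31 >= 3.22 True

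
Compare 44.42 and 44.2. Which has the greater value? 44.42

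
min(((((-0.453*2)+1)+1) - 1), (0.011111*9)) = 0.094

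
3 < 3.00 False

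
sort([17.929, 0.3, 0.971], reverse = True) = [17.929, 0.971, 0.3]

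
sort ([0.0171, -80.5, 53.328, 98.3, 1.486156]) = [-80.5, 0.0171, 1.486156, 53.328, 98.3]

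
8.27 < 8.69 True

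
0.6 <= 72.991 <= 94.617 True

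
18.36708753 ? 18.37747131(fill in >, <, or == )<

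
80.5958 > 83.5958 False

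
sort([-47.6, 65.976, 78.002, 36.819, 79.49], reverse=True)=[79.49, 78.002, 65.976, 36.819, -47.6]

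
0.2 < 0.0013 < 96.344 False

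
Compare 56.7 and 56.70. They are equal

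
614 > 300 True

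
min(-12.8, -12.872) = -12.872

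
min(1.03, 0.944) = 0.944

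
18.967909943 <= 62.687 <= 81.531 True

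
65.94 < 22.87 False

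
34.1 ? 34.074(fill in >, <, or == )>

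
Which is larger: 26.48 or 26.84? 26.84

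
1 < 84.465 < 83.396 False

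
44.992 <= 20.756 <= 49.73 False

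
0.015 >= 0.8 False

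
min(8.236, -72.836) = -72.836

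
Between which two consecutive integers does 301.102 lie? 301 and 302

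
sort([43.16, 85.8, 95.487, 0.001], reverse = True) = [95.487, 85.8, 43.16, 0.001]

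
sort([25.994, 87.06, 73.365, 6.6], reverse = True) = [87.06, 73.365, 25.994, 6.6]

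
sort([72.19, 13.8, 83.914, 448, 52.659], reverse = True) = [448, 83.914, 72.19, 52.659, 13.8]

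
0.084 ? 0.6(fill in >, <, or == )<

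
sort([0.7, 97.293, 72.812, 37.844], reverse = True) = [97.293, 72.812, 37.844, 0.7]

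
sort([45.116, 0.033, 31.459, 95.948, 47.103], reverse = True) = [95.948, 47.103, 45.116, 31.459, 0.033]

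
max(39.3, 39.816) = 39.816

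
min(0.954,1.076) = 0.954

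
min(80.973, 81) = 80.973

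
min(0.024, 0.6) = 0.024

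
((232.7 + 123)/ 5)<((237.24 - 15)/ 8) False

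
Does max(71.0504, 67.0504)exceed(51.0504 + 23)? No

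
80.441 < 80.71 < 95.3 True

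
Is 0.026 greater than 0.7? No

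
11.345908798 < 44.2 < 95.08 True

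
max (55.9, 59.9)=59.9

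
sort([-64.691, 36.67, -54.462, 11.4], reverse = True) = [36.67, 11.4, -54.462, -64.691]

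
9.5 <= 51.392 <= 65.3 True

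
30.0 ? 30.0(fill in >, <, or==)==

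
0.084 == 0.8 False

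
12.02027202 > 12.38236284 False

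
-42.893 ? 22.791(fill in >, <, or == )<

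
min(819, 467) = 467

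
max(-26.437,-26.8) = -26.437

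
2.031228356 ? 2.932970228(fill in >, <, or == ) <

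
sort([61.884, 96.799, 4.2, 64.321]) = [4.2, 61.884, 64.321, 96.799]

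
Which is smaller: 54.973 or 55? 54.973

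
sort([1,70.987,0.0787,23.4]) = [0.0787,1,23.4,70.987]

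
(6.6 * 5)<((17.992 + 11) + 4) False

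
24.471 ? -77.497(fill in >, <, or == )>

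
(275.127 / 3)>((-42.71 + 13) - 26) True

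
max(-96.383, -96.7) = -96.383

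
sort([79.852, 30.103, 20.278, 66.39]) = [20.278, 30.103, 66.39, 79.852]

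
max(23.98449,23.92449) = 23.98449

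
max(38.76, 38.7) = 38.76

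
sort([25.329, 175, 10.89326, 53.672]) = [10.89326, 25.329, 53.672, 175]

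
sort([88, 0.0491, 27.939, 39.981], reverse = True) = [88, 39.981, 27.939, 0.0491]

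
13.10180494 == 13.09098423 False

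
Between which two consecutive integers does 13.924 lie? 13 and 14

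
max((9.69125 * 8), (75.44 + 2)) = 77.53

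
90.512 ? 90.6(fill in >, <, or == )<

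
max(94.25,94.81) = 94.81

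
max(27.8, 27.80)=27.80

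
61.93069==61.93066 False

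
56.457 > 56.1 True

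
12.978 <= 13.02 True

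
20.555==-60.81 False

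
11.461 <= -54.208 False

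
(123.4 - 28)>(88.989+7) False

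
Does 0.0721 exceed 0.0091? Yes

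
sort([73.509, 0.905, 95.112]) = [0.905, 73.509, 95.112]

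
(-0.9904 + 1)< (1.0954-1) True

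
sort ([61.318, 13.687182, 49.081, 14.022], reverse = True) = [61.318, 49.081, 14.022, 13.687182]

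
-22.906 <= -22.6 True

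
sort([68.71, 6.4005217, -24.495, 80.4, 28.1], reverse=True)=[80.4, 68.71, 28.1, 6.4005217, -24.495]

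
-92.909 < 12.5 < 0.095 False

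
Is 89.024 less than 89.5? Yes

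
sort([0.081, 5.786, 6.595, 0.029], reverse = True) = [6.595, 5.786, 0.081, 0.029]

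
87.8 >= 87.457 True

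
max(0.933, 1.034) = 1.034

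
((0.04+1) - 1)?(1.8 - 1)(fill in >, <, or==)<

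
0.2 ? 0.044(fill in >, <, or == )>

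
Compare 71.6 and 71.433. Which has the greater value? 71.6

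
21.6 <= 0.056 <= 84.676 False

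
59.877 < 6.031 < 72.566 False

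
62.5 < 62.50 False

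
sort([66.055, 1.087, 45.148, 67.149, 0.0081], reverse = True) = [67.149, 66.055, 45.148, 1.087, 0.0081]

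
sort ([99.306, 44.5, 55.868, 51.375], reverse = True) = [99.306, 55.868, 51.375, 44.5]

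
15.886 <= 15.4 False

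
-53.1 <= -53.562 False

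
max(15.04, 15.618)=15.618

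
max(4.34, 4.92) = 4.92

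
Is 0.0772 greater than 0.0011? Yes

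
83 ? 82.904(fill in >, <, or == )>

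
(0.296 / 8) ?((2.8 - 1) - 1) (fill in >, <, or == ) <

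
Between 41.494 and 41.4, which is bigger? 41.494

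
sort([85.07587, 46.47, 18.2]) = [18.2, 46.47, 85.07587]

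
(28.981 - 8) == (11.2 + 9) False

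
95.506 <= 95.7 True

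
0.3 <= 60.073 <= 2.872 False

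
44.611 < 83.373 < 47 False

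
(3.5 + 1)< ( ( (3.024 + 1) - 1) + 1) False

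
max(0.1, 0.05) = 0.1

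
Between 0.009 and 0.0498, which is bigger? 0.0498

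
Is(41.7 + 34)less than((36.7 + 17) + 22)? No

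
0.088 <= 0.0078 False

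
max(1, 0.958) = 1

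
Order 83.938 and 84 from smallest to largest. 83.938, 84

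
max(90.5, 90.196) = 90.5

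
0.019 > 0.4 False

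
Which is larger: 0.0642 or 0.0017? 0.0642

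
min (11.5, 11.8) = 11.5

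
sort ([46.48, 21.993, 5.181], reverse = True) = [46.48, 21.993, 5.181]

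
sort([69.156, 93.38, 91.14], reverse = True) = [93.38, 91.14, 69.156]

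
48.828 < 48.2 False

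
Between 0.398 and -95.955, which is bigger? 0.398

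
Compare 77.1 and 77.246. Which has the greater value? 77.246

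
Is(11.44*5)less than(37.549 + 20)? Yes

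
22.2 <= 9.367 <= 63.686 False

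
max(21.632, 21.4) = 21.632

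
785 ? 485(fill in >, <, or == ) >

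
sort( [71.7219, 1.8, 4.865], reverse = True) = [71.7219, 4.865, 1.8]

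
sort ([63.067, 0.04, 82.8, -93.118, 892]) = [-93.118, 0.04, 63.067, 82.8, 892]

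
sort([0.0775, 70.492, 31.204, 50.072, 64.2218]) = [0.0775, 31.204, 50.072, 64.2218, 70.492]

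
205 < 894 True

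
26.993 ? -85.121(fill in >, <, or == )>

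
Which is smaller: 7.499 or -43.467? -43.467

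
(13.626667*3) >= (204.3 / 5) True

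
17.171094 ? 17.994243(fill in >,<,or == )<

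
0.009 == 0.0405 False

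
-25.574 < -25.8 False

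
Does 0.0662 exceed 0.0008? Yes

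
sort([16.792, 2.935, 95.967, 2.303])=[2.303, 2.935, 16.792, 95.967]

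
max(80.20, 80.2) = 80.2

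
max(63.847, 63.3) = 63.847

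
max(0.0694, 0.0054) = 0.0694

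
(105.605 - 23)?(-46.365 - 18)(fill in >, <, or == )>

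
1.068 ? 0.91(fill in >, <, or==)>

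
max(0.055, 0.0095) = 0.055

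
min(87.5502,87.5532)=87.5502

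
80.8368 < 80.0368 False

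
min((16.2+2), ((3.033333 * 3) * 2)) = 18.199998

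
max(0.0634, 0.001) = 0.0634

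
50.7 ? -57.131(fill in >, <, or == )>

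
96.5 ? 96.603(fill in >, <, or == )<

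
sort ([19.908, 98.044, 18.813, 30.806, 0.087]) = [0.087, 18.813, 19.908, 30.806, 98.044]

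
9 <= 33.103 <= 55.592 True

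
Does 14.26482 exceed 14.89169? No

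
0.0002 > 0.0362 False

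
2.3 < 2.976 True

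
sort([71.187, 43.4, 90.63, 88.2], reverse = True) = [90.63, 88.2, 71.187, 43.4]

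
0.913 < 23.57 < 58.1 True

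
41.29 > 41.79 False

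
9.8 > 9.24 True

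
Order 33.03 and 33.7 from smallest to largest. 33.03, 33.7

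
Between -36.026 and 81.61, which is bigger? 81.61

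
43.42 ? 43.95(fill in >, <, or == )<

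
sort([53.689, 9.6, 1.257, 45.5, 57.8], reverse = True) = [57.8, 53.689, 45.5, 9.6, 1.257]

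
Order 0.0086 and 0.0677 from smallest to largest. 0.0086, 0.0677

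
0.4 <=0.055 False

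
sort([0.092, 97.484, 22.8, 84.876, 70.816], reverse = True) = [97.484, 84.876, 70.816, 22.8, 0.092]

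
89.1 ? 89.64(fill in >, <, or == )<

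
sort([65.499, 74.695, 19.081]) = [19.081, 65.499, 74.695]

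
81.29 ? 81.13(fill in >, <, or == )>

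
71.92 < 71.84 False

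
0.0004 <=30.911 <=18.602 False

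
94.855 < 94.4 False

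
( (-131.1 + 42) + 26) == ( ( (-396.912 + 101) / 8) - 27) False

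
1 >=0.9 True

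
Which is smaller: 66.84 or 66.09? 66.09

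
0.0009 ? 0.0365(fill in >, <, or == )<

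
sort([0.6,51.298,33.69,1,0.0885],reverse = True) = [51.298,33.69,1,0.6,0.0885]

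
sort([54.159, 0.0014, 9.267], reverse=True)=[54.159, 9.267, 0.0014]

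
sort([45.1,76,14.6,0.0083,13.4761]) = [0.0083,13.4761,14.6,45.1,76]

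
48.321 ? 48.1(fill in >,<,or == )>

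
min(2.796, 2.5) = 2.5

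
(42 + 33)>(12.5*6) False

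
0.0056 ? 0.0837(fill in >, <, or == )<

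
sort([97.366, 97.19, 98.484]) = [97.19, 97.366, 98.484]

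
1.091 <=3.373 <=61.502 True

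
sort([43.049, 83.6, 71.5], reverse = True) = [83.6, 71.5, 43.049]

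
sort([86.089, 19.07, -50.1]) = [-50.1, 19.07, 86.089]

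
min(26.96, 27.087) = 26.96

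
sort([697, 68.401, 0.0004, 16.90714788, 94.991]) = [0.0004, 16.90714788, 68.401, 94.991, 697]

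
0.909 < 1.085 True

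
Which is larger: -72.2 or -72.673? -72.2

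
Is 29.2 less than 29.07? No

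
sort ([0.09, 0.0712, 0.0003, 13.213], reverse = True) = [13.213, 0.09, 0.0712, 0.0003]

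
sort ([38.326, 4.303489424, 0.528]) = [0.528, 4.303489424, 38.326]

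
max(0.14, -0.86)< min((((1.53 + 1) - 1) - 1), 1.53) True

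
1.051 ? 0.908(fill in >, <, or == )>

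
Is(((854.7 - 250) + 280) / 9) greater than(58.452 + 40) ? No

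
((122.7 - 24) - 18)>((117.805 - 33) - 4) False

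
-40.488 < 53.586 True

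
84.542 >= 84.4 True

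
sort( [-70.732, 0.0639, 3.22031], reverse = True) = [3.22031, 0.0639, -70.732]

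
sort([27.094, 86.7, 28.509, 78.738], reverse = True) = [86.7, 78.738, 28.509, 27.094]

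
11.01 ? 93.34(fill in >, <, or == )<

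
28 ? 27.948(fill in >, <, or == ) >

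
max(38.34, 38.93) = 38.93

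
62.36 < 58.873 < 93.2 False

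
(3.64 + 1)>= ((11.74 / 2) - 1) False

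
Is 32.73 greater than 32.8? No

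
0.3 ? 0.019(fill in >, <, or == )>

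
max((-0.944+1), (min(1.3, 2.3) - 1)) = 0.3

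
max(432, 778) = 778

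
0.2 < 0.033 False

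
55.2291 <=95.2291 True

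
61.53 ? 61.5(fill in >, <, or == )>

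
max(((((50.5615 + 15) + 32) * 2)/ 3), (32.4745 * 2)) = 65.041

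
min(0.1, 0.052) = 0.052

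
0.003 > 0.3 False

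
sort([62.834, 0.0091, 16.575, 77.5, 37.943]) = [0.0091, 16.575, 37.943, 62.834, 77.5]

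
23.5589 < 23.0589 False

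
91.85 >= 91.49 True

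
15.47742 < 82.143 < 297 True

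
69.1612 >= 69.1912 False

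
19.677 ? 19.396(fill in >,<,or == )>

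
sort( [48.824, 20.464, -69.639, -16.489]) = [-69.639, -16.489, 20.464, 48.824]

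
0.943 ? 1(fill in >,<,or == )<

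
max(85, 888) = 888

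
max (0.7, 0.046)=0.7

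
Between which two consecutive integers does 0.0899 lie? 0 and 1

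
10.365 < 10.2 False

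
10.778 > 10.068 True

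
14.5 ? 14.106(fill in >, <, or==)>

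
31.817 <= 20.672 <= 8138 False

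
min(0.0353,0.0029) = 0.0029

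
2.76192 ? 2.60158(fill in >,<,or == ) >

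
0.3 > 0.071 True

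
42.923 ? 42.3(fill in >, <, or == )>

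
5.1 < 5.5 True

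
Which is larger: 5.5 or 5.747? 5.747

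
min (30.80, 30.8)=30.80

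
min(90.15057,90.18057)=90.15057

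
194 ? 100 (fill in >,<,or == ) >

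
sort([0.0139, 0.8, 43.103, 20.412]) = [0.0139, 0.8, 20.412, 43.103]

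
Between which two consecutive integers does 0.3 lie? 0 and 1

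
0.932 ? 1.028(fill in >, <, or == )<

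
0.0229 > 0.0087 True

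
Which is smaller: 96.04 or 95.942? 95.942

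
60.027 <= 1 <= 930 False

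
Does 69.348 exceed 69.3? Yes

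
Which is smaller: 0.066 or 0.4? 0.066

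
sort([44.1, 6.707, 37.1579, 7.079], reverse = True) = [44.1, 37.1579, 7.079, 6.707]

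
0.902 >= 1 False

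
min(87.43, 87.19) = 87.19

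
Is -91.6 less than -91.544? Yes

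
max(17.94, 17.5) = 17.94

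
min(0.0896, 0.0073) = 0.0073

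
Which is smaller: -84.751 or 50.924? -84.751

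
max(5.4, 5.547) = 5.547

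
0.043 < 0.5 True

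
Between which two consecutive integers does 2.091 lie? 2 and 3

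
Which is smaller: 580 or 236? 236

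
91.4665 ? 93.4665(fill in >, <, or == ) <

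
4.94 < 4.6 False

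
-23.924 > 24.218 False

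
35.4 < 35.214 False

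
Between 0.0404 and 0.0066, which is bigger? 0.0404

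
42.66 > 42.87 False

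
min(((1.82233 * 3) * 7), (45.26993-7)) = 38.26893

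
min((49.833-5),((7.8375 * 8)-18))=44.7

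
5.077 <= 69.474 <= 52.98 False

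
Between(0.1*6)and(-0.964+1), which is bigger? (0.1*6)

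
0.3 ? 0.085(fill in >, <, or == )>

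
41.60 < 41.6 False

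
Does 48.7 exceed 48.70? No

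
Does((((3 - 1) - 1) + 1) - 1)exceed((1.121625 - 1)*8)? Yes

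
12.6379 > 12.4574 True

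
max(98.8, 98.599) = 98.8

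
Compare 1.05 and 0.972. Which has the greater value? 1.05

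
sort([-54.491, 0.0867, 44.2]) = [-54.491, 0.0867, 44.2]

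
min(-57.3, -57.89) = -57.89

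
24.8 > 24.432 True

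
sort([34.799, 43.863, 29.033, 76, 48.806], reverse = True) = [76, 48.806, 43.863, 34.799, 29.033]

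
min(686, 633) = 633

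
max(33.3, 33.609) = 33.609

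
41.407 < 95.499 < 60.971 False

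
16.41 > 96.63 False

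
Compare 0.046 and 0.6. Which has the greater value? 0.6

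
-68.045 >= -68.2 True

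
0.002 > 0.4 False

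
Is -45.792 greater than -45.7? No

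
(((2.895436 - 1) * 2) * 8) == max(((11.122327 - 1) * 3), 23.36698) False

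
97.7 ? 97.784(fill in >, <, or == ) <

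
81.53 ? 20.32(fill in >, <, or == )>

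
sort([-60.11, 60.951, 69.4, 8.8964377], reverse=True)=[69.4, 60.951, 8.8964377, -60.11]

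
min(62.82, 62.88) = 62.82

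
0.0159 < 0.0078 False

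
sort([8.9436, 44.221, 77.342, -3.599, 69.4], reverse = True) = [77.342, 69.4, 44.221, 8.9436, -3.599]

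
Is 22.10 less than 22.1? No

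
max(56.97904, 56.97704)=56.97904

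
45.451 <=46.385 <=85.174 True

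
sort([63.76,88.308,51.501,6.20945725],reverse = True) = [88.308,63.76,51.501,6.20945725]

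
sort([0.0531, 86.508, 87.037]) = [0.0531, 86.508, 87.037]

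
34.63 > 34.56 True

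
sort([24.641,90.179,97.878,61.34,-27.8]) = [-27.8,24.641,61.34,90.179,97.878]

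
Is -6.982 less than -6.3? Yes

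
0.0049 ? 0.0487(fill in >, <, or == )<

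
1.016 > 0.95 True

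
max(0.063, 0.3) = 0.3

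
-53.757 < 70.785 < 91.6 True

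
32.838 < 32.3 False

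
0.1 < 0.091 False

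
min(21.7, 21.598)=21.598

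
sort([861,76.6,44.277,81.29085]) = [44.277,76.6,81.29085,861]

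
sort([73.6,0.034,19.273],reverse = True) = [73.6,19.273,0.034]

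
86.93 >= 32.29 True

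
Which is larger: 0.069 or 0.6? 0.6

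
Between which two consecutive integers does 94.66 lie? 94 and 95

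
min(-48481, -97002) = -97002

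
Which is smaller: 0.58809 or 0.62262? 0.58809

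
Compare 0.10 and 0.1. They are equal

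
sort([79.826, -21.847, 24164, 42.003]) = [-21.847, 42.003, 79.826, 24164]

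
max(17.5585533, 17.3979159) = 17.5585533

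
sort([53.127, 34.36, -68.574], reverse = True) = [53.127, 34.36, -68.574]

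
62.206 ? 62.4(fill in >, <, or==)<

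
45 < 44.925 False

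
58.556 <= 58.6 True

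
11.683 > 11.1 True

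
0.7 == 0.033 False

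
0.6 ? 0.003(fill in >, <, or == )>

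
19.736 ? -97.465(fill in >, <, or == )>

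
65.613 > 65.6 True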